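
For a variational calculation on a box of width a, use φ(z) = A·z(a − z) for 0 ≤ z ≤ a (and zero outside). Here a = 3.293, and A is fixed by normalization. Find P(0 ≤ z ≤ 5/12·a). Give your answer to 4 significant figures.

|φ|² is the probability density, so P = ∫_{0}^{5/12·a} |φ|² dz.
The normalization integral ∫|φ|²dz over the whole domain equals a^5/30·A², and A² cancels in the ratio.
Let u = z/a; then A² and the length scale cancel, so P = ∫_{0}^{5/12} u^2·(1 - u)^2 du ÷ ∫_{0}^{1} u^2·(1 - u)^2 du.
An antiderivative of u^2·(1 - u)^2 is u^3·(6·u^2 - 15·u + 10)/30; evaluating from 0 to 5/12 gives ≈ 0.0115540, while the full integral is 1/30.
Taking the ratio, P = 0.34662.

P ≈ 0.3466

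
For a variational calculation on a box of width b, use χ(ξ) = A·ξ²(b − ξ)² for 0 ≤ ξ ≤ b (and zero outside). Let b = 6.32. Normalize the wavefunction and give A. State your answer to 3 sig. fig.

Normalization requires ∫|χ|² dξ = 1, integrated from 0 to b.
The integral (without the A² prefactor) comes out to b^9/630.
So A² = (b^9/630)^(−1).
With b = 6.32: A² = 0.00003916 and A = 0.006258.

A ≈ 0.00626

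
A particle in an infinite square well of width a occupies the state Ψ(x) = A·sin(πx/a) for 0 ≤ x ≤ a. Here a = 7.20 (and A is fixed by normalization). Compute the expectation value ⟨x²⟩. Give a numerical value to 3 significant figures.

The expectation value is the |Ψ|²-weighted average of x^2: ∫ x^2|Ψ|² dx.
The ratio of the moment integral to the normalization integral gives ⟨x²⟩ = -a^2/(2·π^2) + a^2/3.
Putting a = 7.20 gives 14.65.

⟨x^2⟩ ≈ 14.7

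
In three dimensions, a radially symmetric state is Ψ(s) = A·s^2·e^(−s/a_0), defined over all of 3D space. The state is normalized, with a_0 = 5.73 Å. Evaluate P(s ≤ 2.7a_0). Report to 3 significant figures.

P ≈ 0.298

P = ∫ |Ψ|² 4πs² ds over s ≤ 2.7a_0.
Normalization gives A² = 1/(45·π·a_0^7/2).
Let u = s/a_0; then A², 4π and the length scale all cancel, so P = ∫_{0}^{2.7} u^6·e^(-2·u) du ÷ ∫_{0}^{∞} u^6·e^(-2·u) du.
With ∫ u^6·e^(-2·u) du = -(4·u^6 + 12·u^5 + 30·u^4 + 60·u^3 + 90·u^2 + 90·u + 45)·e^(-2·u)/8 + C, the region integral is ≈ 1.6781 and the full one is 45/8.
The region integral divided by the full integral gives P = 0.2983.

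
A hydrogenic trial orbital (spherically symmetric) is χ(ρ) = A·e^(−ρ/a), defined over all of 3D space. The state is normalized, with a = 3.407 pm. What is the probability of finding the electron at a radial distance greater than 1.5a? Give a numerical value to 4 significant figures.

P = ∫ |χ|² 4πρ² dρ over ρ > 1.5a.
A² is fixed by ∫₀^∞ 4πρ²|χ|² dρ = 1, i.e. A² = (π·a^3)^(−1).
In terms of u = ρ/a (A², 4π and the length scale all cancel between numerator and denominator), P = [∫_{1.5}^{∞} u^2·e^(-2·u) du] / [∫_{0}^{∞} u^2·e^(-2·u) du].
An antiderivative of u^2·e^(-2·u) is -(2·u^2 + 2·u + 1)·e^(-2·u)/4; evaluating from 1.5 to ∞ gives 17·e^(-3)/8, while the full integral is 1/4.
This evaluates to P = 0.42319.

P ≈ 0.4232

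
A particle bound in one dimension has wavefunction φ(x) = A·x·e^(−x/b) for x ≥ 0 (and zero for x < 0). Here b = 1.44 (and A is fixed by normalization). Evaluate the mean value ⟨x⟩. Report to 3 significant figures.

By definition ⟨x⟩ = ∫ x |φ(x)|² dx.
Recall ∫₀^∞ x^m e^(−x/β) dx = m!·β^(m+1), since the A² factors cancel between numerator and denominator, ⟨x⟩ = 3·b/2.
Putting b = 1.44 gives 2.160.

⟨x⟩ ≈ 2.16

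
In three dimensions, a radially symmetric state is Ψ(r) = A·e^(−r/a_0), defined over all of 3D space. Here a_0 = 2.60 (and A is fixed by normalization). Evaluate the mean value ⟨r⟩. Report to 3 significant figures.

The expectation value is the |Ψ|²-weighted average of r: ∫ r|Ψ|² 4πr² dr.
Recall ∫₀^∞ r^m e^(−r/β) dr = m!·β^(m+1), since the A² factors cancel between numerator and denominator, ⟨r⟩ = 3·a_0/2.
Putting a_0 = 2.60 gives 3.900.

⟨r⟩ ≈ 3.90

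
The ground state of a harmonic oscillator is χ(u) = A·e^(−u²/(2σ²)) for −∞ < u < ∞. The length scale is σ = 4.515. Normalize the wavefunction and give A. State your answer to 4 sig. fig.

A ≈ 0.3535

The normalization condition is ∫|χ|² du = 1 from −∞ to ∞.
With χ = A·e^(−u²/(2σ²)), the integral evaluates to A²·[√(π)·σ].
With σ = 4.515: A² = 0.12496 and A = 0.35350.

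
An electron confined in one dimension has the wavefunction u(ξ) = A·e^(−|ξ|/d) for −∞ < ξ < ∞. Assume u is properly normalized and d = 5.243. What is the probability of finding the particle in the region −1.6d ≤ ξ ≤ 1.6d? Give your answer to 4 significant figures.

The probability is P = ∫ |u|² dξ over [−1.6d, 1.6d].
The normalization integral ∫|u|²dξ over the whole domain equals d·A², and A² cancels in the ratio.
By symmetry take twice the ξ ≥ 0 contribution in numerator and denominator; the 2's cancel. Substituting t = ξ/d, A² and the length scale cancel in the ratio: P = ∫_{0}^{1.6} e^(-2·t) dt / ∫_{0}^{∞} e^(-2·t) dt.
An antiderivative of e^(-2·t) is -e^(-2·t)/2; evaluating from 0 to 1.6 gives 1/2 - e^(-16/5)/2, while the full integral is 1/2.
Taking the ratio, P = 0.95924.

P ≈ 0.9592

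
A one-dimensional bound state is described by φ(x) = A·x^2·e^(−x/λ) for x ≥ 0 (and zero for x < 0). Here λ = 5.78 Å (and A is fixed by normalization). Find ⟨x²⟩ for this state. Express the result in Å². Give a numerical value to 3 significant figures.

⟨x^2⟩ ≈ 251 Å^2

By definition ⟨x²⟩ = ∫ x^2 |φ(x)|² dx.
With ∫₀^∞ x^6 e^(−αx) dx = 6!/α^7, since the A² factors cancel between numerator and denominator, ⟨x²⟩ = 15·λ^2/2.
Putting λ = 5.78 gives 250.6.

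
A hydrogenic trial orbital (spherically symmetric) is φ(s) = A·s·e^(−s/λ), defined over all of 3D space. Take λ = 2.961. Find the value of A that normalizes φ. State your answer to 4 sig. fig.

A ≈ 0.02159

The normalization condition is ∫|φ|² 4πs² ds = 1 from 0 to ∞.
In 3D with spherical symmetry the volume element is 4πs² ds.
Carrying out the integral gives A² · 3·π·λ^5.
Setting this equal to 1 gives A² = 1/(3·π·λ^5).
With λ = 2.961: A² = 0.00046616 and A = 0.021591.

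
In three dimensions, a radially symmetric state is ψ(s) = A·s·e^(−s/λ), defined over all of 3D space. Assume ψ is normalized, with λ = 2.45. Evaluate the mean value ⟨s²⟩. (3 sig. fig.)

⟨s^2⟩ ≈ 45.0

By definition ⟨s²⟩ = ∫ s^2 |ψ(s)|² 4πs² ds.
The ratio of the moment integral to the normalization integral gives ⟨s²⟩ = 15·λ^2/2.
With λ = 2.45, ⟨s^2⟩ = 45.02.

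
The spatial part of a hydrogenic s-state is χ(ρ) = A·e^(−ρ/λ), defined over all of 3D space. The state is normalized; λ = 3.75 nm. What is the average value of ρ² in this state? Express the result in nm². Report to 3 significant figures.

⟨ρ^2⟩ ≈ 42.2 nm^2

By definition ⟨ρ²⟩ = ∫ ρ^2 |χ(ρ)|² 4πρ² dρ.
Recall ∫₀^∞ ρ^m e^(−ρ/β) dρ = m!·β^(m+1), evaluating both integrals, ⟨ρ²⟩ = 3·λ^2.
With λ = 3.75, ⟨ρ^2⟩ = 42.19.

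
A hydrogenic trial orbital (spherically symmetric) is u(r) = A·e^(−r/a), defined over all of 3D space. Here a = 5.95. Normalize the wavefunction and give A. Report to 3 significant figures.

A ≈ 0.0389

The normalization condition is ∫|u|² 4πr² dr = 1 from 0 to ∞.
The angular integral contributes 4π, leaving ∫₀^∞ r²|u|² dr.
Carrying out the integral gives A² · π·a^3.
So A² = (π·a^3)^(−1).
Plugging in a = 5.95 yields A = 0.03887.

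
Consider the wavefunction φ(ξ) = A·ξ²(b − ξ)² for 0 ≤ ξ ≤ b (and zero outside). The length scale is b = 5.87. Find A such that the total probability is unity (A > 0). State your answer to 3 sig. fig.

A ≈ 0.00873

We need A² ∫|f|² dξ = 1, taking the integral from 0 to b.
Expanding the polynomial and integrating term by term, with φ = A·ξ²(b − ξ)², the integral evaluates to A²·[b^9/630].
With b = 5.87: A² = 0.00007614 and A = 0.008726.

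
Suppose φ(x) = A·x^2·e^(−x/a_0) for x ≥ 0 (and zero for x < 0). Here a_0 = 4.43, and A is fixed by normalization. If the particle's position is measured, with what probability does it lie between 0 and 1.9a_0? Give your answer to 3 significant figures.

P ≈ 0.332

|φ|² is the probability density, so P = ∫_{0}^{1.9a_0} |φ|² dx.
With A² fixed by ∫|φ|² = 1, i.e. A² = (3·a_0^5/4)^(−1), substitute and integrate.
Substituting u = x/a_0, A² and the length scale cancel in the ratio: P = ∫_{0}^{1.9} u^4·e^(-2·u) du / ∫_{0}^{∞} u^4·e^(-2·u) du.
With ∫ u^4·e^(-2·u) du = -(u^4/2 + u^3 + 3·u^2/2 + 3·u/2 + 3/4)·e^(-2·u) + C, the region integral is ≈ 0.24912 and the full one is 3/4.
Taking the ratio, P = 0.3322.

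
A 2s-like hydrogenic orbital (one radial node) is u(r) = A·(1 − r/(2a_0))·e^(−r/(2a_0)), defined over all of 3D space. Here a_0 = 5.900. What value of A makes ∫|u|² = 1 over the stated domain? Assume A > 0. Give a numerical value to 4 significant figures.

Normalization requires ∫|u|² 4πr² dr = 1, integrated from 0 to ∞.
∫|u|² 4πr² dr = A²·(8·π·a_0^3).
So A² = (8·π·a_0^3)^(−1).
Plugging in a_0 = 5.900 yields A = 0.013919.

A ≈ 0.01392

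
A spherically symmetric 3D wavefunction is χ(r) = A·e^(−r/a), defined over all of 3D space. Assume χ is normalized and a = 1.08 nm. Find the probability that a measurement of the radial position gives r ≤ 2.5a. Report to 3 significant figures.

Integrate the radial probability density 4πr²|χ|² over r ≤ 2.5a.
Normalization gives A² = 1/(π·a^3).
Let u = r/a; then A², 4π and the length scale all cancel, so P = ∫_{0}^{2.5} u^2·e^(-2·u) du ÷ ∫_{0}^{∞} u^2·e^(-2·u) du.
An antiderivative of u^2·e^(-2·u) is -(2·u^2 + 2·u + 1)·e^(-2·u)/4; evaluating from 0 to 2.5 gives 1/4 - 37·e^(-5)/8, while the full integral is 1/4.
The region integral divided by the full integral gives P = 0.8753.

P ≈ 0.875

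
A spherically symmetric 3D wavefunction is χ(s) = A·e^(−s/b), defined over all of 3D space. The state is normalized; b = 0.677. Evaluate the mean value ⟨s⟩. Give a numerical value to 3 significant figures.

The expectation value is the |χ|²-weighted average of s: ∫ s|χ|² 4πs² ds.
The ratio of the moment integral to the normalization integral gives ⟨s⟩ = 3·b/2.
With b = 0.677, ⟨s⟩ = 1.016.

⟨s⟩ ≈ 1.02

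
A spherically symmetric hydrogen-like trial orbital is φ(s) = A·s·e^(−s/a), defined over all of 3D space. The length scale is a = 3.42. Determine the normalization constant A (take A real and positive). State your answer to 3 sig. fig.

A ≈ 0.0151

The normalization condition is ∫|φ|² 4πs² ds = 1 from 0 to ∞.
With ∫₀^∞ s^4 e^(−αs) ds = 4!/α^5, ∫|φ|² 4πs² ds = A²·(3·π·a^5).
So A² = (3·π·a^5)^(−1).
With a = 3.42: A² = 0.0002268 and A = 0.01506.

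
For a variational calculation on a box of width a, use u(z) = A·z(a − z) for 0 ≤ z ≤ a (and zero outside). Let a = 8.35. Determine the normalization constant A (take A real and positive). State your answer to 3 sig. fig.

A ≈ 0.0272

Normalization requires ∫|u|² dz = 1, integrated from 0 to a.
Expanding the polynomial and integrating term by term, carrying out the integral gives A² · a^5/30.
So A² = (a^5/30)^(−1).
Substituting a = 8.35 gives A² = 0.0007391, so A = 0.02719.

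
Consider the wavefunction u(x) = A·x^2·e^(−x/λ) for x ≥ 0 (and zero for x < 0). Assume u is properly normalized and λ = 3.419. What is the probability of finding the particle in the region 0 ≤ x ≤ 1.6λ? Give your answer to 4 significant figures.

P ≈ 0.2194

|u|² is the probability density, so P = ∫_{0}^{1.6λ} |u|² dx.
The normalization integral ∫|u|²dx over the whole domain equals 3·λ^5/4·A², and A² cancels in the ratio.
Substituting t = x/λ, A² and the length scale cancel in the ratio: P = ∫_{0}^{1.6} t^4·e^(-2·t) dt / ∫_{0}^{∞} t^4·e^(-2·t) dt.
With ∫ t^4·e^(-2·t) dt = -(t^4/2 + t^3 + 3·t^2/2 + 3·t/2 + 3/4)·e^(-2·t) + C, the region integral is ≈ 0.164541 and the full one is 3/4.
This works out to P = 0.21939.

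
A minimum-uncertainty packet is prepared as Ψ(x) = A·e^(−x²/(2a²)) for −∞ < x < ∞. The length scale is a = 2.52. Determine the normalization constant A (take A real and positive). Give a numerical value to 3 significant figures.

A ≈ 0.473

Normalization requires ∫|Ψ|² dx = 1, integrated from −∞ to ∞.
∫|Ψ|² dx = A²·(√(π)·a).
Plugging in a = 2.52 yields A = 0.4732.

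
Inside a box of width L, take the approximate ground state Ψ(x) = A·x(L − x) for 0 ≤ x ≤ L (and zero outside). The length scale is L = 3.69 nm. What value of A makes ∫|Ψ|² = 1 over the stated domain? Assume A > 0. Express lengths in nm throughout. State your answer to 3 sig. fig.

Normalization requires ∫|Ψ|² dx = 1, integrated from 0 to L.
The integral (without the A² prefactor) comes out to L^5/30.
Plugging in L = 3.69 yields A = 0.2094.

A ≈ 0.209 nm^(-5/2)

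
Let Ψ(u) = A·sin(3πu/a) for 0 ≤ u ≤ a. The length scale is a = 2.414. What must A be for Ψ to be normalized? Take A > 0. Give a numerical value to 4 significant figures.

A ≈ 0.9102

Require ∫ |Ψ|² du = 1 over the whole domain.
Carrying out the integral gives A² · a/2.
With a = 2.414: A² = 0.82850 and A = 0.91022.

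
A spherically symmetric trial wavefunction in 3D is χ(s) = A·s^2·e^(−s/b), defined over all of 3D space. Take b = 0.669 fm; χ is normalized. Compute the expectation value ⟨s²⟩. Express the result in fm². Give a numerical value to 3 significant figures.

⟨s²⟩ = ∫ s^2 |χ|² 4πs² ds over the full domain.
With ∫₀^∞ s^8 e^(−αs) ds = 8!/α^9, since the A² factors cancel between numerator and denominator, ⟨s²⟩ = 14·b^2.
Putting b = 0.669 gives 6.266.

⟨s^2⟩ ≈ 6.27 fm^2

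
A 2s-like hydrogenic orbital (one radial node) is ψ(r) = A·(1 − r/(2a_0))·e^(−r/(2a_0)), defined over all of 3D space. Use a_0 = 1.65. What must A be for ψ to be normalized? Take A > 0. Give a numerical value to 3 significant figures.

A ≈ 0.0941

The normalization condition is ∫|ψ|² 4πr² dr = 1 from 0 to ∞.
The angular integral contributes 4π, leaving ∫₀^∞ r²|ψ|² dr.
Recall ∫₀^∞ r^m e^(−r/β) dr = m!·β^(m+1), carrying out the integral gives A² · 8·π·a_0^3.
So A² = (8·π·a_0^3)^(−1).
Plugging in a_0 = 1.65 yields A = 0.09411.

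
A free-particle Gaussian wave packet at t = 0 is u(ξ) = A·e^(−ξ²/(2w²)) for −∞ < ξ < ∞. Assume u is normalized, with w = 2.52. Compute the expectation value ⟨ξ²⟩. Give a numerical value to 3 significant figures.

⟨ξ^2⟩ ≈ 3.18

⟨ξ²⟩ = ∫ ξ^2 |u|² dξ over the full domain.
With ∫_{−∞}^{∞} ξ^(2m) e^(−αξ²) dξ = (2m−1)!!·√π / (2^m α^(m+1/2)), since the A² factors cancel between numerator and denominator, ⟨ξ²⟩ = w^2/2.
Putting w = 2.52 gives 3.175.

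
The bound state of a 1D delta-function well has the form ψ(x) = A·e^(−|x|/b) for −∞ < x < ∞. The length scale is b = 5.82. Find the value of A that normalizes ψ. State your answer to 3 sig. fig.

The normalization condition is ∫|ψ|² dx = 1 from −∞ to ∞.
∫|ψ|² dx = A²·(b).
So A² = (b)^(−1).
Plugging in b = 5.82 yields A = 0.4145.

A ≈ 0.415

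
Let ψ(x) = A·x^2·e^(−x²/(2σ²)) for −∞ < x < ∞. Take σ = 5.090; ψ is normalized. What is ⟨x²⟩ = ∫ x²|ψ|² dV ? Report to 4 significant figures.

⟨x^2⟩ ≈ 64.77

The expectation value is the |ψ|²-weighted average of x^2: ∫ x^2|ψ|² dx.
Evaluating both integrals, ⟨x²⟩ = 5·σ^2/2.
With σ = 5.090, ⟨x^2⟩ = 64.770.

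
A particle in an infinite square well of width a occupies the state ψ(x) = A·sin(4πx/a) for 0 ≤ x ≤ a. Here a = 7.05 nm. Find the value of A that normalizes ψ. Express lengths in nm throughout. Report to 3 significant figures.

The normalization condition is ∫|ψ|² dx = 1 from 0 to a.
With ∫₀^a sin²(nπx/a) dx = a/2, carrying out the integral gives A² · a/2.
Hence A² = 1/[a/2].
Substituting a = 7.05 gives A² = 0.2837, so A = 0.5326.

A ≈ 0.533 nm^(-1/2)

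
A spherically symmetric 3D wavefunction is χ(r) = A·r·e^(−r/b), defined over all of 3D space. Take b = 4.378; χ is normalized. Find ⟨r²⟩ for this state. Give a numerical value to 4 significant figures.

The expectation value is the |χ|²-weighted average of r^2: ∫ r^2|χ|² 4πr² dr.
With ∫₀^∞ r^6 e^(−αr) dr = 6!/α^7, since the A² factors cancel between numerator and denominator, ⟨r²⟩ = 15·b^2/2.
Putting b = 4.378 gives 143.75.

⟨r^2⟩ ≈ 143.8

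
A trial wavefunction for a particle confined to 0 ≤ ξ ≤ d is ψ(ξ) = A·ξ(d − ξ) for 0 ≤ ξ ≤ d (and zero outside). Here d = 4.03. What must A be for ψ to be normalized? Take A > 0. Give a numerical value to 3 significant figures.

Require ∫ |ψ|² dξ = 1 over the whole domain.
Expanding the polynomial and integrating term by term, with ψ = A·ξ(d − ξ), the integral evaluates to A²·[d^5/30].
Hence A² = 1/[d^5/30].
Substituting d = 4.03 gives A² = 0.02822, so A = 0.1680.

A ≈ 0.168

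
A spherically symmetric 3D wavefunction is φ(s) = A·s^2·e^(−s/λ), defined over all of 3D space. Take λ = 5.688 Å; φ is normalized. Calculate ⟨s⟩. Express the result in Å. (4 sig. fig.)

By definition ⟨s⟩ = ∫ s |φ(s)|² 4πs² ds.
With ∫₀^∞ s^7 e^(−αs) ds = 7!/α^8, since the A² factors cancel between numerator and denominator, ⟨s⟩ = 7·λ/2.
Putting λ = 5.688 gives 19.908.

⟨s⟩ ≈ 19.91 Å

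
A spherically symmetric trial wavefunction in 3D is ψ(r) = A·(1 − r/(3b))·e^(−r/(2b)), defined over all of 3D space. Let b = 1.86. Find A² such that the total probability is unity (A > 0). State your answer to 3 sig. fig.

Normalization requires ∫|ψ|² 4πr² dr = 1, integrated from 0 to ∞.
(Spherical symmetry: dV = 4πr² dr.)
Recall ∫₀^∞ r^m e^(−r/β) dr = m!·β^(m+1), with ψ = A·(1 − r/(3b))·e^(−r/(2b)), the integral evaluates to A²·[8·π·b^3/3].
Setting this equal to 1 gives A² = 1/(8·π·b^3/3).
Substituting b = 1.86 gives A² = 0.01855, so A = 0.1362.

A^2 ≈ 0.0185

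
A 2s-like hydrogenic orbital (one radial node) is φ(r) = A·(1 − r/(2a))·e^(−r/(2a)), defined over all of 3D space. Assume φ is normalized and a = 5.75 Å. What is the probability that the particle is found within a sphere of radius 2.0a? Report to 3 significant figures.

P ≈ 0.0527

Integrate the radial probability density 4πr²|φ|² over r ≤ 2.0a.
Normalization gives A² = 1/(8·π·a^3).
Let u = r/a; then A², 4π and the length scale all cancel, so P = ∫_{0}^{2.0} u^2·(1 - u/2)^2·e^(-u) du ÷ ∫_{0}^{∞} u^2·(1 - u/2)^2·e^(-u) du.
Using ∫ u^2·(1 - u/2)^2·e^(-u) du = -(u^4/4 + u^2 + 2·u + 2)·e^(-u), the numerator is 2 - 14·e^(-2) and the denominator is 2.
This evaluates to P = 0.05265.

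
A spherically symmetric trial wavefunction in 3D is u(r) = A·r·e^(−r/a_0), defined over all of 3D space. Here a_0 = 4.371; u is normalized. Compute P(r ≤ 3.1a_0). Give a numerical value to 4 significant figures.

With dV = 4πr²dr, the probability is ∫|u|² dV over r ≤ 3.1a_0.
The full normalization integral is A²·[3·π·a_0^5] = 1, fixing A².
In terms of t = r/a_0 (A², 4π and the length scale all cancel between numerator and denominator), P = [∫_{0}^{3.1} t^4·e^(-2·t) dt] / [∫_{0}^{∞} t^4·e^(-2·t) dt].
With ∫ t^4·e^(-2·t) dt = -(t^4/2 + t^3 + 3·t^2/2 + 3·t/2 + 3/4)·e^(-2·t) + C, the region integral is ≈ 0.555617 and the full one is 3/4.
This evaluates to P = 0.74082.

P ≈ 0.7408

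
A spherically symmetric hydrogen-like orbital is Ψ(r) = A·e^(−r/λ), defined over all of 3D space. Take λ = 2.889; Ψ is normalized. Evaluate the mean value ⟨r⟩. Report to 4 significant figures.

The expectation value is the |Ψ|²-weighted average of r: ∫ r|Ψ|² 4πr² dr.
Recall ∫₀^∞ r^m e^(−r/β) dr = m!·β^(m+1), the ratio of the moment integral to the normalization integral gives ⟨r⟩ = 3·λ/2.
With λ = 2.889, ⟨r⟩ = 4.3335.

⟨r⟩ ≈ 4.334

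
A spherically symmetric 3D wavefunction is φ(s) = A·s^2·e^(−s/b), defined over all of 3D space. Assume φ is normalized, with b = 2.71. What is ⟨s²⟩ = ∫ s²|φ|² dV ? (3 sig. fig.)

⟨s^2⟩ ≈ 103

⟨s²⟩ = ∫ s^2 |φ|² 4πs² ds over the full domain.
Using ∫₀^∞ sⁿ e^(−αs) ds = n!/αⁿ⁺¹, evaluating both integrals, ⟨s²⟩ = 14·b^2.
With b = 2.71, ⟨s^2⟩ = 102.8.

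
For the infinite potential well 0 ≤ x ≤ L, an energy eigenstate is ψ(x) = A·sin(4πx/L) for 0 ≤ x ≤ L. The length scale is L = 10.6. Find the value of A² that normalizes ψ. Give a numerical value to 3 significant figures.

The normalization condition is ∫|ψ|² dx = 1 from 0 to L.
Using sin²θ = (1 − cos 2θ)/2, ∫|ψ|² dx = A²·(L/2).
Substituting L = 10.6 gives A² = 0.1887, so A = 0.4344.

A^2 ≈ 0.189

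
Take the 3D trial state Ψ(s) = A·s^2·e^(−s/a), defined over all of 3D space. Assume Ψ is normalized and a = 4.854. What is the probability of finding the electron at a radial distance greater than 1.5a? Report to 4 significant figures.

P ≈ 0.9665

With dV = 4πs²ds, the probability is ∫|Ψ|² dV over s > 1.5a.
The full normalization integral is A²·[45·π·a^7/2] = 1, fixing A².
Let u = s/a; then A², 4π and the length scale all cancel, so P = ∫_{1.5}^{∞} u^6·e^(-2·u) du ÷ ∫_{0}^{∞} u^6·e^(-2·u) du.
Using ∫ u^6·e^(-2·u) du = -(4·u^6 + 12·u^5 + 30·u^4 + 60·u^3 + 90·u^2 + 90·u + 45)·e^(-2·u)/8, the numerator is ≈ 5.43651 and the denominator is 45/8.
Taking the ratio yields P = 0.96649.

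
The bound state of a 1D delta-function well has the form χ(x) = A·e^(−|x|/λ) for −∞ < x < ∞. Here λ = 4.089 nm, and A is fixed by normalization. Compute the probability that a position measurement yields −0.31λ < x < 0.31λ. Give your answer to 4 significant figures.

The probability is P = ∫ |χ|² dx over [−0.31λ, 0.31λ].
Since A² = 1/(λ), this is the region integral divided by the full normalization integral.
By symmetry take twice the x ≥ 0 contribution in numerator and denominator; the 2's cancel. In terms of u = x/λ (A² and the length scale cancel between numerator and denominator), P = [∫_{0}^{0.31} e^(-2·u) du] / [∫_{0}^{∞} e^(-2·u) du].
With ∫ e^(-2·u) du = -e^(-2·u)/2 + C, the region integral is 1/2 - e^(-31/50)/2 and the full one is 1/2.
Evaluating gives P = 0.46206.

P ≈ 0.4621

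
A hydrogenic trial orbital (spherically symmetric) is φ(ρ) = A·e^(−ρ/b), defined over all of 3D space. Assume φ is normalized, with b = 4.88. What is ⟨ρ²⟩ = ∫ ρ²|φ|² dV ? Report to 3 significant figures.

⟨ρ^2⟩ ≈ 71.4

⟨ρ²⟩ = ∫ ρ^2 |φ|² 4πρ² dρ over the full domain.
With ∫₀^∞ ρ^4 e^(−αρ) dρ = 4!/α^5, evaluating both integrals, ⟨ρ²⟩ = 3·b^2.
Putting b = 4.88 gives 71.44.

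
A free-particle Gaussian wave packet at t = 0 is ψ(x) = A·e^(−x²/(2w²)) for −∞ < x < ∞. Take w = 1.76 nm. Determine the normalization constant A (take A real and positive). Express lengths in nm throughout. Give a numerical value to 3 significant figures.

A ≈ 0.566 nm^(-1/2)

The normalization condition is ∫|ψ|² dx = 1 from −∞ to ∞.
With ∫_{−∞}^{∞} x^(2m) e^(−αx²) dx = (2m−1)!!·√π / (2^m α^(m+1/2)), ∫|ψ|² dx = A²·(√(π)·w).
Hence A² = 1/[√(π)·w].
Substituting w = 1.76 gives A² = 0.3206, so A = 0.5662.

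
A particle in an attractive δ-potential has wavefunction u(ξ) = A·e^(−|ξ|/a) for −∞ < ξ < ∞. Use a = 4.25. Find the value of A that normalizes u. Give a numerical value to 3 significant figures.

A ≈ 0.485

Normalization requires ∫|u|² dξ = 1, integrated from −∞ to ∞.
∫|u|² dξ = A²·(a).
So A² = (a)^(−1).
Substituting a = 4.25 gives A² = 0.2353, so A = 0.4851.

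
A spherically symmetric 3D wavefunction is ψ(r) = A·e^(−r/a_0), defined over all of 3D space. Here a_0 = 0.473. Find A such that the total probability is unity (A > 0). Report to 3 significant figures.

A ≈ 1.73

We need A² ∫|f|² 4πr² dr = 1, taking the integral from 0 to ∞.
Using ∫₀^∞ rⁿ e^(−αr) dr = n!/αⁿ⁺¹, with ψ = A·e^(−r/a_0), the integral evaluates to A²·[π·a_0^3].
So A² = (π·a_0^3)^(−1).
Substituting a_0 = 0.473 gives A² = 3.008, so A = 1.734.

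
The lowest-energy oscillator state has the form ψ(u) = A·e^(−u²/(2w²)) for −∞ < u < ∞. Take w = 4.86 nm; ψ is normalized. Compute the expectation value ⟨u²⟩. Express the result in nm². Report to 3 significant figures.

⟨u^2⟩ ≈ 11.8 nm^2

The expectation value is the |ψ|²-weighted average of u^2: ∫ u^2|ψ|² du.
Using the Gaussian integral ∫_{−∞}^{∞} e^(−αu²) du = √(π/α), since the A² factors cancel between numerator and denominator, ⟨u²⟩ = w^2/2.
With w = 4.86, ⟨u^2⟩ = 11.81.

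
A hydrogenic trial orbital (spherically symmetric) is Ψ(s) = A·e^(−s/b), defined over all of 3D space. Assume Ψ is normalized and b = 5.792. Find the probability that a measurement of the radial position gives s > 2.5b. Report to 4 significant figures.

P = ∫ |Ψ|² 4πs² ds over s > 2.5b.
A² is fixed by ∫₀^∞ 4πs²|Ψ|² ds = 1, i.e. A² = (π·b^3)^(−1).
Substituting u = s/b, A², 4π and the length scale all cancel in the ratio: P = ∫_{2.5}^{∞} u^2·e^(-2·u) du / ∫_{0}^{∞} u^2·e^(-2·u) du.
With ∫ u^2·e^(-2·u) du = -(2·u^2 + 2·u + 1)·e^(-2·u)/4 + C, the region integral is 37·e^(-5)/8 and the full one is 1/4.
This evaluates to P = 0.12465.

P ≈ 0.1247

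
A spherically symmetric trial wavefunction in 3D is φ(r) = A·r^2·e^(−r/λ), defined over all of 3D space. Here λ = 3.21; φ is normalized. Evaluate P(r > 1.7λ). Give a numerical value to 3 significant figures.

P ≈ 0.942

P = ∫ |φ|² 4πr² dr over r > 1.7λ.
A² is fixed by ∫₀^∞ 4πr²|φ|² dr = 1, i.e. A² = (45·π·λ^7/2)^(−1).
In terms of u = r/λ (A², 4π and the length scale all cancel between numerator and denominator), P = [∫_{1.7}^{∞} u^6·e^(-2·u) du] / [∫_{0}^{∞} u^6·e^(-2·u) du].
With ∫ u^6·e^(-2·u) du = -(4·u^6 + 12·u^5 + 30·u^4 + 60·u^3 + 90·u^2 + 90·u + 45)·e^(-2·u)/8 + C, the region integral is ≈ 5.2996 and the full one is 45/8.
Taking the ratio yields P = 0.9421.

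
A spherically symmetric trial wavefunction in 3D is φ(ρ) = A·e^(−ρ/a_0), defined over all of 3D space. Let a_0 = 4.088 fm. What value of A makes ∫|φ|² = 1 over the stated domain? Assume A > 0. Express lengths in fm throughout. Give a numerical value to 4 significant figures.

Require ∫ |φ|² 4πρ² dρ = 1 over the whole domain.
∫|φ|² 4πρ² dρ = A²·(π·a_0^3).
Setting this equal to 1 gives A² = 1/(π·a_0^3).
Plugging in a_0 = 4.088 yields A = 0.068259.

A ≈ 0.06826 fm^(-3/2)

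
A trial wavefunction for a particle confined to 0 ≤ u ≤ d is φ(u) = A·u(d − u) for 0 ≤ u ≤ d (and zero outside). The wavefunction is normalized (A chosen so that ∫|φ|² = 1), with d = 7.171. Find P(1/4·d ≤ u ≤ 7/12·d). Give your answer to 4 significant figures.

P = ∫_{1/4·d}^{7/12·d} |φ(u)|² du.
The normalization integral ∫|φ|²du over the whole domain equals d^5/30·A², and A² cancels in the ratio.
Substituting t = u/d, A² and the length scale cancel in the ratio: P = ∫_{1/4}^{7/12} t^2·(1 - t)^2 dt / ∫_{0}^{1} t^2·(1 - t)^2 dt.
An antiderivative of t^2·(1 - t)^2 is t^3·(6·t^2 - 15·t + 10)/30; evaluating from 1/4 to 7/12 gives ≈ 0.0183288, while the full integral is 1/30.
This works out to P = 0.54986.

P ≈ 0.5499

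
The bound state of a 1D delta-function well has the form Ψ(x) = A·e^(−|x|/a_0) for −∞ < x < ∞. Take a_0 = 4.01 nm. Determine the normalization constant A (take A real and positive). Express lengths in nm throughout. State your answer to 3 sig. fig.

Normalization requires ∫|Ψ|² dx = 1, integrated from −∞ to ∞.
Carrying out the integral gives A² · a_0.
Substituting a_0 = 4.01 gives A² = 0.2494, so A = 0.4994.

A ≈ 0.499 nm^(-1/2)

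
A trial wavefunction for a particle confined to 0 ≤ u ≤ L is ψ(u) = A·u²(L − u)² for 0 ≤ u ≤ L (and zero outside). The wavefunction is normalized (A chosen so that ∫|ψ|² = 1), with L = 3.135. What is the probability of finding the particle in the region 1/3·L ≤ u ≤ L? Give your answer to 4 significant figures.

P ≈ 0.8552

The probability is P = ∫ |ψ|² du over [1/3·L, L].
With A² fixed by ∫|ψ|² = 1, i.e. A² = (L^9/630)^(−1), substitute and integrate.
Let t = u/L; then A² and the length scale cancel, so P = ∫_{1/3}^{1} t^4·(1 - t)^4 dt ÷ ∫_{0}^{1} t^4·(1 - t)^4 dt.
With ∫ t^4·(1 - t)^4 dt = t^5·(70·t^4 - 315·t^3 + 540·t^2 - 420·t + 126)/630 + C, the region integral is ≈ 0.00135739 and the full one is 1/630.
The result is P = 0.85515.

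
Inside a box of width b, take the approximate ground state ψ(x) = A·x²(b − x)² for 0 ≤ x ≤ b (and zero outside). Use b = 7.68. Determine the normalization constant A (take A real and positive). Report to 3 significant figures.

A ≈ 0.00260

Normalization requires ∫|ψ|² dx = 1, integrated from 0 to b.
Expanding the polynomial and integrating term by term, ∫|ψ|² dx = A²·(b^9/630).
Hence A² = 1/[b^9/630].
With b = 7.68: A² = 0.000006778 and A = 0.002603.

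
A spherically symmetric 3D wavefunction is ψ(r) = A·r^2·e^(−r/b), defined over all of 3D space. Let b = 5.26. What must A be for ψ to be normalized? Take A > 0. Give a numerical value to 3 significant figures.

A ≈ 0.000356

We need A² ∫|f|² 4πr² dr = 1, taking the integral from 0 to ∞.
(Spherical symmetry: dV = 4πr² dr.)
Carrying out the integral gives A² · 45·π·b^7/2.
So A² = (45·π·b^7/2)^(−1).
With b = 5.26: A² = 1.270E-7 and A = 0.0003564.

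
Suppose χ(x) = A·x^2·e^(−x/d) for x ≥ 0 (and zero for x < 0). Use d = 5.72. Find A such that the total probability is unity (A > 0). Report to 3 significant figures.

The normalization condition is ∫|χ|² dx = 1 from 0 to ∞.
Recall ∫₀^∞ x^m e^(−x/β) dx = m!·β^(m+1), with χ = A·x^2·e^(−x/d), the integral evaluates to A²·[3·d^5/4].
Setting this equal to 1 gives A² = 1/(3·d^5/4).
With d = 5.72: A² = 0.0002178 and A = 0.01476.

A ≈ 0.0148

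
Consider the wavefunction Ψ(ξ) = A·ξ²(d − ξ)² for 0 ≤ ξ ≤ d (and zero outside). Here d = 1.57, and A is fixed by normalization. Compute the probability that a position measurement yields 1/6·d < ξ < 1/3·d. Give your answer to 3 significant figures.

The probability is P = ∫ |Ψ|² dξ over [1/6·d, 1/3·d].
The normalization integral ∫|Ψ|²dξ over the whole domain equals d^9/630·A², and A² cancels in the ratio.
Substituting u = ξ/d, A² and the length scale cancel in the ratio: P = ∫_{1/6}^{1/3} u^4·(1 - u)^4 du / ∫_{0}^{1} u^4·(1 - u)^4 du.
With ∫ u^4·(1 - u)^4 du = u^5·(70·u^4 - 315·u^3 + 540·u^2 - 420·u + 126)/630 + C, the region integral is ≈ 0.00021571 and the full one is 1/630.
The result is P = 0.1359.

P ≈ 0.136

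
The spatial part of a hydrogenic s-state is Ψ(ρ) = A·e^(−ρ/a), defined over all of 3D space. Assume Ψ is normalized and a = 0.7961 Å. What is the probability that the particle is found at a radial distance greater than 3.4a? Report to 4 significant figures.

P ≈ 0.03444

With dV = 4πρ²dρ, the probability is ∫|Ψ|² dV over ρ > 3.4a.
Normalization gives A² = 1/(π·a^3).
Substituting u = ρ/a, A², 4π and the length scale all cancel in the ratio: P = ∫_{3.4}^{∞} u^2·e^(-2·u) du / ∫_{0}^{∞} u^2·e^(-2·u) du.
Using ∫ u^2·e^(-2·u) du = -(2·u^2 + 2·u + 1)·e^(-2·u)/4, the numerator is 773·e^(-34/5)/100 and the denominator is 1/4.
Taking the ratio yields P = 0.034438.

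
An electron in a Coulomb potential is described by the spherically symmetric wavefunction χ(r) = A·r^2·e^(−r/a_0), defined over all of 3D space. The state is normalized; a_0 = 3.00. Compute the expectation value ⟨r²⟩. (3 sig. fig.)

By definition ⟨r²⟩ = ∫ r^2 |χ(r)|² 4πr² dr.
Recall ∫₀^∞ r^m e^(−r/β) dr = m!·β^(m+1), evaluating both integrals, ⟨r²⟩ = 14·a_0^2.
Putting a_0 = 3.00 gives 126.0.

⟨r^2⟩ ≈ 126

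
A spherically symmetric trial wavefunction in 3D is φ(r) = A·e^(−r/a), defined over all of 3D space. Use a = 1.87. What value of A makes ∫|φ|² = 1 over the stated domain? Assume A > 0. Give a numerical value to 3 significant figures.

Normalization requires ∫|φ|² 4πr² dr = 1, integrated from 0 to ∞.
The angular integral contributes 4π, leaving ∫₀^∞ r²|φ|² dr.
Carrying out the integral gives A² · π·a^3.
So A² = (π·a^3)^(−1).
Plugging in a = 1.87 yields A = 0.2206.

A ≈ 0.221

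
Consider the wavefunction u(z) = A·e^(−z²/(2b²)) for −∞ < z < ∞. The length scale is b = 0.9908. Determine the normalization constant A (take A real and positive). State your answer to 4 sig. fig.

Require ∫ |u|² dz = 1 over the whole domain.
The integral (without the A² prefactor) comes out to √(π)·b.
So A² = (√(π)·b)^(−1).
Substituting b = 0.9908 gives A² = 0.56943, so A = 0.75460.

A ≈ 0.7546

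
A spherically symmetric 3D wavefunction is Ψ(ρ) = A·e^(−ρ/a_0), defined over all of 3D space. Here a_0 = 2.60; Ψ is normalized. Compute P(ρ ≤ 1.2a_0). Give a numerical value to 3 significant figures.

P ≈ 0.430

With dV = 4πρ²dρ, the probability is ∫|Ψ|² dV over ρ ≤ 1.2a_0.
The full normalization integral is A²·[π·a_0^3] = 1, fixing A².
In terms of u = ρ/a_0 (A², 4π and the length scale all cancel between numerator and denominator), P = [∫_{0}^{1.2} u^2·e^(-2·u) du] / [∫_{0}^{∞} u^2·e^(-2·u) du].
With ∫ u^2·e^(-2·u) du = -(2·u^2 + 2·u + 1)·e^(-2·u)/4 + C, the region integral is 1/4 - 157·e^(-12/5)/100 and the full one is 1/4.
This evaluates to P = 0.4303.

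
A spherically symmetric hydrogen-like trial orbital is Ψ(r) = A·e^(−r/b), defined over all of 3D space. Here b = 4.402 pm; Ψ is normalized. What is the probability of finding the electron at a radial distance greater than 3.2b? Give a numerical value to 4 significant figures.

P ≈ 0.04632

Integrate the radial probability density 4πr²|Ψ|² over r > 3.2b.
The full normalization integral is A²·[π·b^3] = 1, fixing A².
In terms of u = r/b (A², 4π and the length scale all cancel between numerator and denominator), P = [∫_{3.2}^{∞} u^2·e^(-2·u) du] / [∫_{0}^{∞} u^2·e^(-2·u) du].
Using ∫ u^2·e^(-2·u) du = -(2·u^2 + 2·u + 1)·e^(-2·u)/4, the numerator is 697·e^(-32/5)/100 and the denominator is 1/4.
Taking the ratio yields P = 0.046324.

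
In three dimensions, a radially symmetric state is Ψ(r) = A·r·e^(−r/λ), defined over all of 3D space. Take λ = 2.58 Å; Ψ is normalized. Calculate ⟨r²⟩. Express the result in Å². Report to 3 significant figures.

The expectation value is the |Ψ|²-weighted average of r^2: ∫ r^2|Ψ|² 4πr² dr.
With ∫₀^∞ r^6 e^(−αr) dr = 6!/α^7, the ratio of the moment integral to the normalization integral gives ⟨r²⟩ = 15·λ^2/2.
With λ = 2.58, ⟨r^2⟩ = 49.92.

⟨r^2⟩ ≈ 49.9 Å^2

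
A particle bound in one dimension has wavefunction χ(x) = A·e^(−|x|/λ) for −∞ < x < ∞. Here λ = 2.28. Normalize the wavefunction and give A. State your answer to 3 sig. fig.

A ≈ 0.662

We need A² ∫|f|² dx = 1, taking the integral from −∞ to ∞.
Using ∫₀^∞ xⁿ e^(−αx) dx = n!/αⁿ⁺¹, carrying out the integral gives A² · λ.
Hence A² = 1/[λ].
Substituting λ = 2.28 gives A² = 0.4386, so A = 0.6623.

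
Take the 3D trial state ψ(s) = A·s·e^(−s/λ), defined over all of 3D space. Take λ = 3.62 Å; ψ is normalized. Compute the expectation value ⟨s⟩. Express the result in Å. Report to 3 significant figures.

⟨s⟩ ≈ 9.05 Å

By definition ⟨s⟩ = ∫ s |ψ(s)|² 4πs² ds.
Recall ∫₀^∞ s^m e^(−s/β) ds = m!·β^(m+1), since the A² factors cancel between numerator and denominator, ⟨s⟩ = 5·λ/2.
With λ = 3.62, ⟨s⟩ = 9.050.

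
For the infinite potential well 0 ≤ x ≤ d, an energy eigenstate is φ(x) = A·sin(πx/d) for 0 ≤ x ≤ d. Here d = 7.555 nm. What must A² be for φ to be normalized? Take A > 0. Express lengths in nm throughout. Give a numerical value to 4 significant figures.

A^2 ≈ 0.2647 nm^(-1)

Require ∫ |φ|² dx = 1 over the whole domain.
With φ = A·sin(πx/d), the integral evaluates to A²·[d/2].
With d = 7.555: A² = 0.26473 and A = 0.51451.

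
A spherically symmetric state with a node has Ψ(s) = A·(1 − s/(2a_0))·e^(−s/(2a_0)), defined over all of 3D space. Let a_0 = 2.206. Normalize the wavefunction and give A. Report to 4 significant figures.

A ≈ 0.06088

Require ∫ |Ψ|² 4πs² ds = 1 over the whole domain.
The angular integral contributes 4π, leaving ∫₀^∞ s²|Ψ|² ds.
Recall ∫₀^∞ s^m e^(−s/β) ds = m!·β^(m+1), carrying out the integral gives A² · 8·π·a_0^3.
Setting this equal to 1 gives A² = 1/(8·π·a_0^3).
Plugging in a_0 = 2.206 yields A = 0.060880.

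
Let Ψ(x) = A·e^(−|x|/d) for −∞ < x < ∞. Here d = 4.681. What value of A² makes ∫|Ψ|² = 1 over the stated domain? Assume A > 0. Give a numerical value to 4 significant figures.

The normalization condition is ∫|Ψ|² dx = 1 from −∞ to ∞.
Recall ∫₀^∞ x^m e^(−x/β) dx = m!·β^(m+1), ∫|Ψ|² dx = A²·(d).
Substituting d = 4.681 gives A² = 0.21363, so A = 0.46220.

A^2 ≈ 0.2136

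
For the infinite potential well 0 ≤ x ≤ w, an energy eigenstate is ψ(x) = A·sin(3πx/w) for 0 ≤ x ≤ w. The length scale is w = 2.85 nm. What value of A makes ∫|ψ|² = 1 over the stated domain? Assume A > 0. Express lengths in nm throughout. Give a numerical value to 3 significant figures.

Require ∫ |ψ|² dx = 1 over the whole domain.
With ψ = A·sin(3πx/w), the integral evaluates to A²·[w/2].
Setting this equal to 1 gives A² = 1/(w/2).
Plugging in w = 2.85 yields A = 0.8377.

A ≈ 0.838 nm^(-1/2)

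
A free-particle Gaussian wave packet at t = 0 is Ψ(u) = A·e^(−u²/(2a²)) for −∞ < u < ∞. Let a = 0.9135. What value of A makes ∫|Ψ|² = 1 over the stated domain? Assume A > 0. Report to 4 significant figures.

A ≈ 0.7859

Normalization requires ∫|Ψ|² du = 1, integrated from −∞ to ∞.
Using the Gaussian integral ∫_{−∞}^{∞} e^(−αu²) du = √(π/α), ∫|Ψ|² du = A²·(√(π)·a).
Plugging in a = 0.9135 yields A = 0.78588.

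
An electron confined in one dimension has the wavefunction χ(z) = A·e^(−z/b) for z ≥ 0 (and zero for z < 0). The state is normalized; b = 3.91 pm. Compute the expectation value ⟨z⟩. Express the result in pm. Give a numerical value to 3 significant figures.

The expectation value is the |χ|²-weighted average of z: ∫ z|χ|² dz.
Using ∫₀^∞ zⁿ e^(−αz) dz = n!/αⁿ⁺¹, since the A² factors cancel between numerator and denominator, ⟨z⟩ = b/2.
Putting b = 3.91 gives 1.955.

⟨z⟩ ≈ 1.96 pm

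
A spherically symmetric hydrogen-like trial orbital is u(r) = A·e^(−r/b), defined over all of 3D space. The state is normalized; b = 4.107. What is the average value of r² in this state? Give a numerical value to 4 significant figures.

⟨r^2⟩ ≈ 50.60

By definition ⟨r²⟩ = ∫ r^2 |u(r)|² 4πr² dr.
Recall ∫₀^∞ r^m e^(−r/β) dr = m!·β^(m+1), the ratio of the moment integral to the normalization integral gives ⟨r²⟩ = 3·b^2.
Putting b = 4.107 gives 50.602.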